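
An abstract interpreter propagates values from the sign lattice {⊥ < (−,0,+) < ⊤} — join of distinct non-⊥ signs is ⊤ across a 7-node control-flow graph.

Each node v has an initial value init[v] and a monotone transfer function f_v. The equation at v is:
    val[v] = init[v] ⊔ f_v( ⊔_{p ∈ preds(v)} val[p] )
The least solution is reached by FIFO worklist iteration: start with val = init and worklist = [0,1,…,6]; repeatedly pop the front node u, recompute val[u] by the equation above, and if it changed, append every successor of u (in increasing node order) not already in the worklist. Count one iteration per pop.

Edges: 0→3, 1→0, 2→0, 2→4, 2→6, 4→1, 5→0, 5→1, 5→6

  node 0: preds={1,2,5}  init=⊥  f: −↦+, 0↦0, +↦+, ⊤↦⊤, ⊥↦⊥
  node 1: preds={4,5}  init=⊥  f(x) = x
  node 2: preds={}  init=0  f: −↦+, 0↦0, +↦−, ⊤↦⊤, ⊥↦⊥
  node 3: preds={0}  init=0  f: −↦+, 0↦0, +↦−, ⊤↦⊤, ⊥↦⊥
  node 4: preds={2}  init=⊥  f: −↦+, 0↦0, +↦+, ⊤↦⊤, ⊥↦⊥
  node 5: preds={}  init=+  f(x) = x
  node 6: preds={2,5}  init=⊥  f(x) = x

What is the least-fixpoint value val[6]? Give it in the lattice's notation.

⊤

Iteration log — 10 steps:
  step 1. node 0  ⊔preds=⊤  new=⊤  old=⊥  +wl: 
  step 2. node 1  ⊔preds=+  new=+  old=⊥  +wl: 0
  step 3. node 2  ⊔preds=⊥  new=0  stable
  step 4. node 3  ⊔preds=⊤  new=⊤  old=0  +wl: 
  step 5. node 4  ⊔preds=0  new=0  old=⊥  +wl: 1
  step 6. node 5  ⊔preds=⊥  new=+  stable
  step 7. node 6  ⊔preds=⊤  new=⊤  old=⊥  +wl: 
  step 8. node 0  ⊔preds=⊤  new=⊤  stable
  step 9. node 1  ⊔preds=⊤  new=⊤  old=+  +wl: 0
  step 10. node 0  ⊔preds=⊤  new=⊤  stable

Least fixpoint reached:
  node 0: ⊤
  node 1: ⊤
  node 2: 0
  node 3: ⊤
  node 4: 0
  node 5: +
  node 6: ⊤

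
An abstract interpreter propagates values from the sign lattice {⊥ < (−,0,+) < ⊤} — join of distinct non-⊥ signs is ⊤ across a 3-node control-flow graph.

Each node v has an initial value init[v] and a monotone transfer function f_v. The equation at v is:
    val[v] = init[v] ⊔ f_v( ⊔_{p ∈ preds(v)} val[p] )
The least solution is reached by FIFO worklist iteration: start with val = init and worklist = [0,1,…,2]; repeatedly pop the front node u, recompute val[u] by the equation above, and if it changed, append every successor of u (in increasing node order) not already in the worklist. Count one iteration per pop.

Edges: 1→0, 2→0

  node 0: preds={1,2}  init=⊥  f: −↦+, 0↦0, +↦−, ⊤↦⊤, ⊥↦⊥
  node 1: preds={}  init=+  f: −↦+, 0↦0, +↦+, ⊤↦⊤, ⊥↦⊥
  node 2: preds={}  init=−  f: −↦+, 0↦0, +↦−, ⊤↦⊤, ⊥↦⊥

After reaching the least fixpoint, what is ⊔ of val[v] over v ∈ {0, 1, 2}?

⊤

Worklist (3 pops):
  #1 pop 0: in=⊤ → ⊤ (was ⊥); enqueue []
  #2 pop 1: in=⊥ → + (no change)
  #3 pop 2: in=⊥ → − (no change)

Fixpoint:
  val[0] = ⊤
  val[1] = +
  val[2] = −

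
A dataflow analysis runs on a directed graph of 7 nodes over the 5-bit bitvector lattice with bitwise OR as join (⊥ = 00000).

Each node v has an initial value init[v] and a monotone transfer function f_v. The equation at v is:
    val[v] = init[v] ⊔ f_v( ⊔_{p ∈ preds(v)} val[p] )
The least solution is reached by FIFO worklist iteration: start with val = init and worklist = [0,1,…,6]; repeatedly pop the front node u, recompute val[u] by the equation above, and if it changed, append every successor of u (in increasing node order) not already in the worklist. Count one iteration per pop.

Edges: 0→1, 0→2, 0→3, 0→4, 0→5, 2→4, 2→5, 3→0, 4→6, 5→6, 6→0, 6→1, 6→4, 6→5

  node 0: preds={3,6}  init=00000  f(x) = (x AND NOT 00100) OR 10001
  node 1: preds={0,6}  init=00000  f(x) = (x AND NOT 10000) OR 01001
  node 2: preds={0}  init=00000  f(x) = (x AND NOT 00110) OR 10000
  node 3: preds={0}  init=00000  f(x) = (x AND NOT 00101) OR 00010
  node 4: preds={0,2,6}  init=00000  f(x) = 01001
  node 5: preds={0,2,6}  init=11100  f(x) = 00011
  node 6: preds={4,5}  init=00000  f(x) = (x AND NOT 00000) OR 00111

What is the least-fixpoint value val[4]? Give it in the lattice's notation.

Trace (16 dequeues):
  [1] u=0 | in 00000 | out 10001 | prev 00000 | push {}
  [2] u=1 | in 10001 | out 01001 | prev 00000 | push {}
  [3] u=2 | in 10001 | out 10001 | prev 00000 | push {}
  [4] u=3 | in 10001 | out 10010 | prev 00000 | push {0}
  [5] u=4 | in 10001 | out 01001 | prev 00000 | push {}
  [6] u=5 | in 10001 | out 11111 | prev 11100 | push {}
  [7] u=6 | in 11111 | out 11111 | prev 00000 | push {1,4,5}
  [8] u=0 | in 11111 | out 11011 | prev 10001 | push {2,3}
  [9] u=1 | in 11111 | out 01111 | prev 01001 | push {}
  [10] u=4 | in 11111 | out 01001 | ==
  [11] u=5 | in 11111 | out 11111 | ==
  [12] u=2 | in 11011 | out 11001 | prev 10001 | push {4,5}
  [13] u=3 | in 11011 | out 11010 | prev 10010 | push {0}
  [14] u=4 | in 11111 | out 01001 | ==
  [15] u=5 | in 11111 | out 11111 | ==
  [16] u=0 | in 11111 | out 11011 | ==

Converged values:
  [0] 11011
  [1] 01111
  [2] 11001
  [3] 11010
  [4] 01001
  [5] 11111
  [6] 11111

01001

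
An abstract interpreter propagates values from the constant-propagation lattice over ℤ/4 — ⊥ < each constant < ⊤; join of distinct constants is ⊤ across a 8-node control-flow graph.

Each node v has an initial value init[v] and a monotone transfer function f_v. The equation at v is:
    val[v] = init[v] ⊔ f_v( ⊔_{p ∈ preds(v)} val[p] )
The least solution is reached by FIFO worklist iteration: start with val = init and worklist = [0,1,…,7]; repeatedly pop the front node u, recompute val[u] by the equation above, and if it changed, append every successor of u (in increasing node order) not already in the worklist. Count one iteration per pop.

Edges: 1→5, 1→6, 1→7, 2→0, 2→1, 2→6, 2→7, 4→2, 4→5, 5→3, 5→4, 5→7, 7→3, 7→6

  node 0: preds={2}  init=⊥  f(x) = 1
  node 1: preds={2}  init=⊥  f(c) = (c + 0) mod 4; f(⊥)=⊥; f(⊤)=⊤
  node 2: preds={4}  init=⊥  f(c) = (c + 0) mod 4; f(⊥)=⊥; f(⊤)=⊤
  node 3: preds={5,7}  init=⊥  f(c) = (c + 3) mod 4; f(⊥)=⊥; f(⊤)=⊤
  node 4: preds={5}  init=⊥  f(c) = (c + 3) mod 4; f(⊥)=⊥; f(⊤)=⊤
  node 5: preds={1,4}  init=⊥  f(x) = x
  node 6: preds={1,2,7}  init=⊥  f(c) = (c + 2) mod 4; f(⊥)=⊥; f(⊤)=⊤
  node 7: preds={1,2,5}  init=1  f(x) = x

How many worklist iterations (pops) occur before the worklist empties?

Trace (8 dequeues):
  [1] u=0 | in ⊥ | out 1 | prev ⊥ | push {}
  [2] u=1 | in ⊥ | out ⊥ | ==
  [3] u=2 | in ⊥ | out ⊥ | ==
  [4] u=3 | in 1 | out 0 | prev ⊥ | push {}
  [5] u=4 | in ⊥ | out ⊥ | ==
  [6] u=5 | in ⊥ | out ⊥ | ==
  [7] u=6 | in 1 | out 3 | prev ⊥ | push {}
  [8] u=7 | in ⊥ | out 1 | ==

Converged values:
  [0] 1
  [1] ⊥
  [2] ⊥
  [3] 0
  [4] ⊥
  [5] ⊥
  [6] 3
  [7] 1

8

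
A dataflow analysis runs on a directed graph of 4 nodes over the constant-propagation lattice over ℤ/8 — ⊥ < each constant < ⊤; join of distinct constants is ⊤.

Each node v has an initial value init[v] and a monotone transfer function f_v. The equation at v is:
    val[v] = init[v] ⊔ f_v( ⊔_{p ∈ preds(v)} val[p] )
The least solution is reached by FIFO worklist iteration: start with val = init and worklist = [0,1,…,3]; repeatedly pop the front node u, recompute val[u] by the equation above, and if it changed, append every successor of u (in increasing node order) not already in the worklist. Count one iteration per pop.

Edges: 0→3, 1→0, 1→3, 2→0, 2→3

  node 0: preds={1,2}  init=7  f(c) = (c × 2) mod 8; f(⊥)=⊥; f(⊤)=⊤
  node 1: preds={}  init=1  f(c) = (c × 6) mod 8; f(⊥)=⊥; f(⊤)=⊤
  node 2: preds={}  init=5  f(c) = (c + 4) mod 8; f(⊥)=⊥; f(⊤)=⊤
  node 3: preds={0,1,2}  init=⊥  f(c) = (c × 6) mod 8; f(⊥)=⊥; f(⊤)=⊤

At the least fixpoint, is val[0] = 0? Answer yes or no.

Trace (4 dequeues):
  [1] u=0 | in ⊤ | out ⊤ | prev 7 | push {}
  [2] u=1 | in ⊥ | out 1 | ==
  [3] u=2 | in ⊥ | out 5 | ==
  [4] u=3 | in ⊤ | out ⊤ | prev ⊥ | push {}

Converged values:
  [0] ⊤
  [1] 1
  [2] 5
  [3] ⊤

no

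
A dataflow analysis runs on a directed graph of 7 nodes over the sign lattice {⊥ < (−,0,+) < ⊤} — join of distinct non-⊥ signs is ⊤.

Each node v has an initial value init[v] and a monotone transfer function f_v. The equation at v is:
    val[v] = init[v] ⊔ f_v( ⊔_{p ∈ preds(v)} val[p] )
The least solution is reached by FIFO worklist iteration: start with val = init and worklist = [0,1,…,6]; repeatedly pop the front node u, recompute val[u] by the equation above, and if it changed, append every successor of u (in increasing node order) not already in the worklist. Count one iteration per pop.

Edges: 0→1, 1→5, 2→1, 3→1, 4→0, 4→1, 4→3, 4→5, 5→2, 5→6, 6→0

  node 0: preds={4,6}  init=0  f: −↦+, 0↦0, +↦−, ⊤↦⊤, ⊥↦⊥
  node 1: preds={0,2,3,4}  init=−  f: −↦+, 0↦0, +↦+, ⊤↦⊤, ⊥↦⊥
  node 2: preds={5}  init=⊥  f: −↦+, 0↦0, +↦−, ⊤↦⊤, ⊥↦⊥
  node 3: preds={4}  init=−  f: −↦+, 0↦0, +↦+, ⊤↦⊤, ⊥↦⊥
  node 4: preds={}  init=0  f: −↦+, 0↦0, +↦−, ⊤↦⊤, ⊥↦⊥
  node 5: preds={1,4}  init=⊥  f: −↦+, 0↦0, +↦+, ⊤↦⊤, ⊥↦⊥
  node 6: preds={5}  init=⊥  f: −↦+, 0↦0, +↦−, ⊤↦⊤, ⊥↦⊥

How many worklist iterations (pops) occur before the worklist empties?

Trace (11 dequeues):
  [1] u=0 | in 0 | out 0 | ==
  [2] u=1 | in ⊤ | out ⊤ | prev − | push {}
  [3] u=2 | in ⊥ | out ⊥ | ==
  [4] u=3 | in 0 | out ⊤ | prev − | push {1}
  [5] u=4 | in ⊥ | out 0 | ==
  [6] u=5 | in ⊤ | out ⊤ | prev ⊥ | push {2}
  [7] u=6 | in ⊤ | out ⊤ | prev ⊥ | push {0}
  [8] u=1 | in ⊤ | out ⊤ | ==
  [9] u=2 | in ⊤ | out ⊤ | prev ⊥ | push {1}
  [10] u=0 | in ⊤ | out ⊤ | prev 0 | push {}
  [11] u=1 | in ⊤ | out ⊤ | ==

Converged values:
  [0] ⊤
  [1] ⊤
  [2] ⊤
  [3] ⊤
  [4] 0
  [5] ⊤
  [6] ⊤

11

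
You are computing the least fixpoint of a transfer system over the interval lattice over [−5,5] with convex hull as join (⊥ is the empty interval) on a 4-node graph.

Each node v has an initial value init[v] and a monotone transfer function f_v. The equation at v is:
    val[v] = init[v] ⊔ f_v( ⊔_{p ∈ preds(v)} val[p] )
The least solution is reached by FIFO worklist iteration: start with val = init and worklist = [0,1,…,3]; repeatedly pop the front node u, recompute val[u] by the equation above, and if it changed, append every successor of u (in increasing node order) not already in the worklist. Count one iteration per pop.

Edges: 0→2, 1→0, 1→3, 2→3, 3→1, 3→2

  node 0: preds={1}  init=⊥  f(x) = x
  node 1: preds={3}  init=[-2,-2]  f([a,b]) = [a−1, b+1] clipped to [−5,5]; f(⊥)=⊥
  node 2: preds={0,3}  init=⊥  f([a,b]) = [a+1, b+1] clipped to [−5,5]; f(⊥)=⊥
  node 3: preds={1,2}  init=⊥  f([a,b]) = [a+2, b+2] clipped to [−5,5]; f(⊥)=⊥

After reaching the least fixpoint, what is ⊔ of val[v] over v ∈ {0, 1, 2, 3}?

Iteration log — 14 steps:
  step 1. node 0  ⊔preds=[-2,-2]  new=[-2,-2]  old=⊥  +wl: 
  step 2. node 1  ⊔preds=⊥  new=[-2,-2]  stable
  step 3. node 2  ⊔preds=[-2,-2]  new=[-1,-1]  old=⊥  +wl: 
  step 4. node 3  ⊔preds=[-2,-1]  new=[0,1]  old=⊥  +wl: 1,2
  step 5. node 1  ⊔preds=[0,1]  new=[-2,2]  old=[-2,-2]  +wl: 0,3
  step 6. node 2  ⊔preds=[-2,1]  new=[-1,2]  old=[-1,-1]  +wl: 
  step 7. node 0  ⊔preds=[-2,2]  new=[-2,2]  old=[-2,-2]  +wl: 2
  step 8. node 3  ⊔preds=[-2,2]  new=[0,4]  old=[0,1]  +wl: 1
  step 9. node 2  ⊔preds=[-2,4]  new=[-1,5]  old=[-1,2]  +wl: 3
  step 10. node 1  ⊔preds=[0,4]  new=[-2,5]  old=[-2,2]  +wl: 0
  step 11. node 3  ⊔preds=[-2,5]  new=[0,5]  old=[0,4]  +wl: 1,2
  step 12. node 0  ⊔preds=[-2,5]  new=[-2,5]  old=[-2,2]  +wl: 
  step 13. node 1  ⊔preds=[0,5]  new=[-2,5]  stable
  step 14. node 2  ⊔preds=[-2,5]  new=[-1,5]  stable

Least fixpoint reached:
  node 0: [-2,5]
  node 1: [-2,5]
  node 2: [-1,5]
  node 3: [0,5]

[-2,5]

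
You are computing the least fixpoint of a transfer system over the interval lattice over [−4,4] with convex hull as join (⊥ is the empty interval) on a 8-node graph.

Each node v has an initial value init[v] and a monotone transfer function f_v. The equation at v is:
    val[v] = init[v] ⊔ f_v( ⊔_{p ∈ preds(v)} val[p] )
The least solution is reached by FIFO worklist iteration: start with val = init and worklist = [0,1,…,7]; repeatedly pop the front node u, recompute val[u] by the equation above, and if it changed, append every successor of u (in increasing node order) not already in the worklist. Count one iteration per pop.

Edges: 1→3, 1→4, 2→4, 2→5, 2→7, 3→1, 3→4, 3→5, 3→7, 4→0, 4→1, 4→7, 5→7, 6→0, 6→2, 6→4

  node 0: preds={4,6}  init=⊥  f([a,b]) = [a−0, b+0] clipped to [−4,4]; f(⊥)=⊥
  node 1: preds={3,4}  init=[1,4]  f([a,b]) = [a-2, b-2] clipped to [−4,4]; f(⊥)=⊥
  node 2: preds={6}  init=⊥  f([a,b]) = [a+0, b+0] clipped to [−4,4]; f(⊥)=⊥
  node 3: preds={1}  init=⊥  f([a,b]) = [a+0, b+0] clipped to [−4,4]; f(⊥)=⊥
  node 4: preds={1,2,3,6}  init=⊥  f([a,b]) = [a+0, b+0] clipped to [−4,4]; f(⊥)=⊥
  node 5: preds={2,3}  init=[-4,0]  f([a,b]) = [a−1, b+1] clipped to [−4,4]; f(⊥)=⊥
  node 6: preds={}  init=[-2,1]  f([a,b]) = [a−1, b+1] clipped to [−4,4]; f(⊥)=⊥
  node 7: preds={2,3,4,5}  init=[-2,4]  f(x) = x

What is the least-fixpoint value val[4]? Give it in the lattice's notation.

Worklist (16 pops):
  #1 pop 0: in=[-2,1] → [-2,1] (was ⊥); enqueue []
  #2 pop 1: in=⊥ → [1,4] (no change)
  #3 pop 2: in=[-2,1] → [-2,1] (was ⊥); enqueue []
  #4 pop 3: in=[1,4] → [1,4] (was ⊥); enqueue [1]
  #5 pop 4: in=[-2,4] → [-2,4] (was ⊥); enqueue [0]
  #6 pop 5: in=[-2,4] → [-4,4] (was [-4,0]); enqueue []
  #7 pop 6: in=⊥ → [-2,1] (no change)
  #8 pop 7: in=[-4,4] → [-4,4] (was [-2,4]); enqueue []
  #9 pop 1: in=[-2,4] → [-4,4] (was [1,4]); enqueue [3,4]
  #10 pop 0: in=[-2,4] → [-2,4] (was [-2,1]); enqueue []
  #11 pop 3: in=[-4,4] → [-4,4] (was [1,4]); enqueue [1,5,7]
  #12 pop 4: in=[-4,4] → [-4,4] (was [-2,4]); enqueue [0]
  #13 pop 1: in=[-4,4] → [-4,4] (no change)
  #14 pop 5: in=[-4,4] → [-4,4] (no change)
  #15 pop 7: in=[-4,4] → [-4,4] (no change)
  #16 pop 0: in=[-4,4] → [-4,4] (was [-2,4]); enqueue []

Fixpoint:
  val[0] = [-4,4]
  val[1] = [-4,4]
  val[2] = [-2,1]
  val[3] = [-4,4]
  val[4] = [-4,4]
  val[5] = [-4,4]
  val[6] = [-2,1]
  val[7] = [-4,4]

[-4,4]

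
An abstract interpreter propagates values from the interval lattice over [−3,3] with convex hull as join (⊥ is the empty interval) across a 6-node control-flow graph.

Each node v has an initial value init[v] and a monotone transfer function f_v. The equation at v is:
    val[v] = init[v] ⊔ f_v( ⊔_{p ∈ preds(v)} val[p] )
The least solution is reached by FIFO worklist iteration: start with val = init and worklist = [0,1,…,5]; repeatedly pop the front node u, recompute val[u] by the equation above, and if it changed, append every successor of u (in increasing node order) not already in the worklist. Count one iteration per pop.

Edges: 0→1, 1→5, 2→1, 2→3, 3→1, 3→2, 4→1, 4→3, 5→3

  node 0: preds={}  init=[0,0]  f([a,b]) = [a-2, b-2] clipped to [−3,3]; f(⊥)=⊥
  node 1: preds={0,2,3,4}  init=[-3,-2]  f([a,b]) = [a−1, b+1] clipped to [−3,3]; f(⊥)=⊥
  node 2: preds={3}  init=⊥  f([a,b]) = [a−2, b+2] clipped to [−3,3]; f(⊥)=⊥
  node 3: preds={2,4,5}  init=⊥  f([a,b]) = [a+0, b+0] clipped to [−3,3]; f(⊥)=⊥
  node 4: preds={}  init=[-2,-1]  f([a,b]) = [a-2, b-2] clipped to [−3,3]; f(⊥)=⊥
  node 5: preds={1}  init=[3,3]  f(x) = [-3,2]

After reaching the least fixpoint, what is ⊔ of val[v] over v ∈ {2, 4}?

Trace (12 dequeues):
  [1] u=0 | in ⊥ | out [0,0] | ==
  [2] u=1 | in [-2,0] | out [-3,1] | prev [-3,-2] | push {}
  [3] u=2 | in ⊥ | out ⊥ | ==
  [4] u=3 | in [-2,3] | out [-2,3] | prev ⊥ | push {1,2}
  [5] u=4 | in ⊥ | out [-2,-1] | ==
  [6] u=5 | in [-3,1] | out [-3,3] | prev [3,3] | push {3}
  [7] u=1 | in [-2,3] | out [-3,3] | prev [-3,1] | push {5}
  [8] u=2 | in [-2,3] | out [-3,3] | prev ⊥ | push {1}
  [9] u=3 | in [-3,3] | out [-3,3] | prev [-2,3] | push {2}
  [10] u=5 | in [-3,3] | out [-3,3] | ==
  [11] u=1 | in [-3,3] | out [-3,3] | ==
  [12] u=2 | in [-3,3] | out [-3,3] | ==

Converged values:
  [0] [0,0]
  [1] [-3,3]
  [2] [-3,3]
  [3] [-3,3]
  [4] [-2,-1]
  [5] [-3,3]

[-3,3]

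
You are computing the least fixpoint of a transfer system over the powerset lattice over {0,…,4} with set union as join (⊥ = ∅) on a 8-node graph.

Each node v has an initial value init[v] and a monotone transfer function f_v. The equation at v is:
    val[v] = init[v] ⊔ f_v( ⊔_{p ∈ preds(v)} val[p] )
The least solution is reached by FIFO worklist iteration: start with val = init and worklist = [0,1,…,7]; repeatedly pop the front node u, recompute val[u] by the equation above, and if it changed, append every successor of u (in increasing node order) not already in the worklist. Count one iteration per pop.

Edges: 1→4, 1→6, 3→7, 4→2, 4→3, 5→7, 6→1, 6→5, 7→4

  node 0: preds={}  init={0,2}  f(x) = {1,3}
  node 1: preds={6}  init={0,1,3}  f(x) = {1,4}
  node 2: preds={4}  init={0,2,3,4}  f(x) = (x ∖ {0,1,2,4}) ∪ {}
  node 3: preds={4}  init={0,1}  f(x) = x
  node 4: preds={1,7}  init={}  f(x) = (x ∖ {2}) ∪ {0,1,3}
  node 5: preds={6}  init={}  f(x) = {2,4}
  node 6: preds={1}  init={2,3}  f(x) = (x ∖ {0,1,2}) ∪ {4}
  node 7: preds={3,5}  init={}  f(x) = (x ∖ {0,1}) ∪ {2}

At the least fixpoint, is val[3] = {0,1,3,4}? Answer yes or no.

Trace (15 dequeues):
  [1] u=0 | in {} | out {0,1,2,3} | prev {0,2} | push {}
  [2] u=1 | in {2,3} | out {0,1,3,4} | prev {0,1,3} | push {}
  [3] u=2 | in {} | out {0,2,3,4} | ==
  [4] u=3 | in {} | out {0,1} | ==
  [5] u=4 | in {0,1,3,4} | out {0,1,3,4} | prev {} | push {2,3}
  [6] u=5 | in {2,3} | out {2,4} | prev {} | push {}
  [7] u=6 | in {0,1,3,4} | out {2,3,4} | prev {2,3} | push {1,5}
  [8] u=7 | in {0,1,2,4} | out {2,4} | prev {} | push {4}
  [9] u=2 | in {0,1,3,4} | out {0,2,3,4} | ==
  [10] u=3 | in {0,1,3,4} | out {0,1,3,4} | prev {0,1} | push {7}
  [11] u=1 | in {2,3,4} | out {0,1,3,4} | ==
  [12] u=5 | in {2,3,4} | out {2,4} | ==
  [13] u=4 | in {0,1,2,3,4} | out {0,1,3,4} | ==
  [14] u=7 | in {0,1,2,3,4} | out {2,3,4} | prev {2,4} | push {4}
  [15] u=4 | in {0,1,2,3,4} | out {0,1,3,4} | ==

Converged values:
  [0] {0,1,2,3}
  [1] {0,1,3,4}
  [2] {0,2,3,4}
  [3] {0,1,3,4}
  [4] {0,1,3,4}
  [5] {2,4}
  [6] {2,3,4}
  [7] {2,3,4}

yes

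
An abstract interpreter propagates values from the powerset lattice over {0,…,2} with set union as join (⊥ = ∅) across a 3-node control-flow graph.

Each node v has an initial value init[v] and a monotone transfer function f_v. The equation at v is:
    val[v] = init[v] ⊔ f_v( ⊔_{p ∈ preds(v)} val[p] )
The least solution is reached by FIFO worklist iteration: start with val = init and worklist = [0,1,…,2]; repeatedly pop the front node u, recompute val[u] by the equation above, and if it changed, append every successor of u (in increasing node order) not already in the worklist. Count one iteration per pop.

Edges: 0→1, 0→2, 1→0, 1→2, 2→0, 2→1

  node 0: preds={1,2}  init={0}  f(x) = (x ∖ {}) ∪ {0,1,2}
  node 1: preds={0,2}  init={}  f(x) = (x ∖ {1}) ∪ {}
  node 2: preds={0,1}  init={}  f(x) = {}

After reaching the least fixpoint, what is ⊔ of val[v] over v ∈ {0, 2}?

{0,1,2}

Trace (4 dequeues):
  [1] u=0 | in {} | out {0,1,2} | prev {0} | push {}
  [2] u=1 | in {0,1,2} | out {0,2} | prev {} | push {0}
  [3] u=2 | in {0,1,2} | out {} | ==
  [4] u=0 | in {0,2} | out {0,1,2} | ==

Converged values:
  [0] {0,1,2}
  [1] {0,2}
  [2] {}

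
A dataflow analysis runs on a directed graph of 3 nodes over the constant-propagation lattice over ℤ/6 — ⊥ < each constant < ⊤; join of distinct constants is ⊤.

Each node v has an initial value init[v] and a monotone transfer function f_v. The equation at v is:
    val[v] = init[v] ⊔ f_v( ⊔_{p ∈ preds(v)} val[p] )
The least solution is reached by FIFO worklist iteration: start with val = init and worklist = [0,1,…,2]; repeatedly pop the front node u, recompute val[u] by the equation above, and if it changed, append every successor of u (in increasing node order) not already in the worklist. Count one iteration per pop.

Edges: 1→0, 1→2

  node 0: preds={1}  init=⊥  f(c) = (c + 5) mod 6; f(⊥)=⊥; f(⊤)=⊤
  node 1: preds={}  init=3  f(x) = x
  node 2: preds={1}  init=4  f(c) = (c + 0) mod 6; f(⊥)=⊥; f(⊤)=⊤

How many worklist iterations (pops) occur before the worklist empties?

Iteration log — 3 steps:
  step 1. node 0  ⊔preds=3  new=2  old=⊥  +wl: 
  step 2. node 1  ⊔preds=⊥  new=3  stable
  step 3. node 2  ⊔preds=3  new=⊤  old=4  +wl: 

Least fixpoint reached:
  node 0: 2
  node 1: 3
  node 2: ⊤

3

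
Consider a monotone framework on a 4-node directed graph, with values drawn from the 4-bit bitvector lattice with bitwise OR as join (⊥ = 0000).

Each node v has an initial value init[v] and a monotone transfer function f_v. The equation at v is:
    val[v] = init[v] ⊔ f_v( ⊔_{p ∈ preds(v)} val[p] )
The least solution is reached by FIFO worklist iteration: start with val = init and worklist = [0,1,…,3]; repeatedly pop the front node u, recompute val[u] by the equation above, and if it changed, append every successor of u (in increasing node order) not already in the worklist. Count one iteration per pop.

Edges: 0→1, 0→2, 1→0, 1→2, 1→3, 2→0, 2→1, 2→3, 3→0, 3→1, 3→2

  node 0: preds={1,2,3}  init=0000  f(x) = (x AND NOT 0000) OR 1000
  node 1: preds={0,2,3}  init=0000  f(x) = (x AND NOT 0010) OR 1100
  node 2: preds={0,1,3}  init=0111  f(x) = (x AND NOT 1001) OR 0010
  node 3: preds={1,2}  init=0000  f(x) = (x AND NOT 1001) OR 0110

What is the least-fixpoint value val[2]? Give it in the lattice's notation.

0111

Worklist (7 pops):
  #1 pop 0: in=0111 → 1111 (was 0000); enqueue []
  #2 pop 1: in=1111 → 1101 (was 0000); enqueue [0]
  #3 pop 2: in=1111 → 0111 (no change)
  #4 pop 3: in=1111 → 0110 (was 0000); enqueue [1,2]
  #5 pop 0: in=1111 → 1111 (no change)
  #6 pop 1: in=1111 → 1101 (no change)
  #7 pop 2: in=1111 → 0111 (no change)

Fixpoint:
  val[0] = 1111
  val[1] = 1101
  val[2] = 0111
  val[3] = 0110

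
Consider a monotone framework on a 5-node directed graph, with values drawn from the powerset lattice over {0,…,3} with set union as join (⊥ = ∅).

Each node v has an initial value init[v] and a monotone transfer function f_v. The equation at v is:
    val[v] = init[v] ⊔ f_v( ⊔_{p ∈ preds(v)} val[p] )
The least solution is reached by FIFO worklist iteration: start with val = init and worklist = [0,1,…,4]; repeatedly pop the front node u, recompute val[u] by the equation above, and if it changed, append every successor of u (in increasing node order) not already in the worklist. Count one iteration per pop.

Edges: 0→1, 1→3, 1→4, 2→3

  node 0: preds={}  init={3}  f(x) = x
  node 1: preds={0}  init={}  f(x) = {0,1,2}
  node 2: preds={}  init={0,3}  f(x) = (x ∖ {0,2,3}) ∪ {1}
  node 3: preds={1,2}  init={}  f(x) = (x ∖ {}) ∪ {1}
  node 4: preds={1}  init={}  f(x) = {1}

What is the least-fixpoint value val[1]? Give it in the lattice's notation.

Worklist (5 pops):
  #1 pop 0: in={} → {3} (no change)
  #2 pop 1: in={3} → {0,1,2} (was {}); enqueue []
  #3 pop 2: in={} → {0,1,3} (was {0,3}); enqueue []
  #4 pop 3: in={0,1,2,3} → {0,1,2,3} (was {}); enqueue []
  #5 pop 4: in={0,1,2} → {1} (was {}); enqueue []

Fixpoint:
  val[0] = {3}
  val[1] = {0,1,2}
  val[2] = {0,1,3}
  val[3] = {0,1,2,3}
  val[4] = {1}

{0,1,2}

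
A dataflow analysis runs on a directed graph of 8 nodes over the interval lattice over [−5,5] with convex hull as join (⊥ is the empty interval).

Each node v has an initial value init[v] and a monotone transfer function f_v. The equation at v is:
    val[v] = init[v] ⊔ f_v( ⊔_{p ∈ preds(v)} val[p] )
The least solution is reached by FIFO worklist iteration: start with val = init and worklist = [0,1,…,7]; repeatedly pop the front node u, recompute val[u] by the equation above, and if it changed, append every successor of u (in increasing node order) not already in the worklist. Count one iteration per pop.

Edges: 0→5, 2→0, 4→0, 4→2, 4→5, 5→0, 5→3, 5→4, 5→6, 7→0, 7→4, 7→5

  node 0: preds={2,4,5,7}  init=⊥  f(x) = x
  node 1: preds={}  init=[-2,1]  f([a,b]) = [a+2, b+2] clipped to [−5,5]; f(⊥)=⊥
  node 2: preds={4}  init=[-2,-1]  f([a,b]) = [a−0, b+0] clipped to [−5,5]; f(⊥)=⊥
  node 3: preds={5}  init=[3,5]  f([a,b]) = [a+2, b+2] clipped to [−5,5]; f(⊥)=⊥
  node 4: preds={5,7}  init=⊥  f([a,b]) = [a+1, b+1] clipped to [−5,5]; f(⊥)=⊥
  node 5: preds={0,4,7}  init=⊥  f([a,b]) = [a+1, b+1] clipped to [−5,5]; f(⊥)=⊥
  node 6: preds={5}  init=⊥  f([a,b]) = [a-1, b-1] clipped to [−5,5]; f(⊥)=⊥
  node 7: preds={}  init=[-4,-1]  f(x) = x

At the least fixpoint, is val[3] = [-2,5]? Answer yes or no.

no

Trace (28 dequeues):
  [1] u=0 | in [-4,-1] | out [-4,-1] | prev ⊥ | push {}
  [2] u=1 | in ⊥ | out [-2,1] | ==
  [3] u=2 | in ⊥ | out [-2,-1] | ==
  [4] u=3 | in ⊥ | out [3,5] | ==
  [5] u=4 | in [-4,-1] | out [-3,0] | prev ⊥ | push {0,2}
  [6] u=5 | in [-4,0] | out [-3,1] | prev ⊥ | push {3,4}
  [7] u=6 | in [-3,1] | out [-4,0] | prev ⊥ | push {}
  [8] u=7 | in ⊥ | out [-4,-1] | ==
  [9] u=0 | in [-4,1] | out [-4,1] | prev [-4,-1] | push {5}
  [10] u=2 | in [-3,0] | out [-3,0] | prev [-2,-1] | push {0}
  [11] u=3 | in [-3,1] | out [-1,5] | prev [3,5] | push {}
  [12] u=4 | in [-4,1] | out [-3,2] | prev [-3,0] | push {2}
  [13] u=5 | in [-4,2] | out [-3,3] | prev [-3,1] | push {3,4,6}
  [14] u=0 | in [-4,3] | out [-4,3] | prev [-4,1] | push {5}
  [15] u=2 | in [-3,2] | out [-3,2] | prev [-3,0] | push {0}
  [16] u=3 | in [-3,3] | out [-1,5] | ==
  [17] u=4 | in [-4,3] | out [-3,4] | prev [-3,2] | push {2}
  [18] u=6 | in [-3,3] | out [-4,2] | prev [-4,0] | push {}
  [19] u=5 | in [-4,4] | out [-3,5] | prev [-3,3] | push {3,4,6}
  [20] u=0 | in [-4,5] | out [-4,5] | prev [-4,3] | push {5}
  [21] u=2 | in [-3,4] | out [-3,4] | prev [-3,2] | push {0}
  [22] u=3 | in [-3,5] | out [-1,5] | ==
  [23] u=4 | in [-4,5] | out [-3,5] | prev [-3,4] | push {2}
  [24] u=6 | in [-3,5] | out [-4,4] | prev [-4,2] | push {}
  [25] u=5 | in [-4,5] | out [-3,5] | ==
  [26] u=0 | in [-4,5] | out [-4,5] | ==
  [27] u=2 | in [-3,5] | out [-3,5] | prev [-3,4] | push {0}
  [28] u=0 | in [-4,5] | out [-4,5] | ==

Converged values:
  [0] [-4,5]
  [1] [-2,1]
  [2] [-3,5]
  [3] [-1,5]
  [4] [-3,5]
  [5] [-3,5]
  [6] [-4,4]
  [7] [-4,-1]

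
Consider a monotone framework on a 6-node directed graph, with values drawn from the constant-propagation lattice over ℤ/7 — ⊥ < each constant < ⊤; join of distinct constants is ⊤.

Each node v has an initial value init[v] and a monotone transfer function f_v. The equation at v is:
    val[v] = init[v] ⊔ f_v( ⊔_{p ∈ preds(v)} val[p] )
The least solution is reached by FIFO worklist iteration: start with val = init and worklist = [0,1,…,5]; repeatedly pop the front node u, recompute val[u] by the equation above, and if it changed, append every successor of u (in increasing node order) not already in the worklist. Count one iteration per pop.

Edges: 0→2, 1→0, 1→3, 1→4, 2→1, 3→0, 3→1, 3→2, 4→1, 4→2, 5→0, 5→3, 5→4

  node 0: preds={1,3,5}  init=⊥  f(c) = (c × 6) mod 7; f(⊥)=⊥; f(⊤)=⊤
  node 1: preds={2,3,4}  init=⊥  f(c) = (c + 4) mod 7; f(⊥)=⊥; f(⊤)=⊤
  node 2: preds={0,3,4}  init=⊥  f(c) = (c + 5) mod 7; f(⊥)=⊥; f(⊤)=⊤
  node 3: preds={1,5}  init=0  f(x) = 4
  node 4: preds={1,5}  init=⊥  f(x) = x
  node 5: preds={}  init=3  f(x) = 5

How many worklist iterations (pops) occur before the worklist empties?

Worklist (12 pops):
  #1 pop 0: in=⊤ → ⊤ (was ⊥); enqueue []
  #2 pop 1: in=0 → 4 (was ⊥); enqueue [0]
  #3 pop 2: in=⊤ → ⊤ (was ⊥); enqueue [1]
  #4 pop 3: in=⊤ → ⊤ (was 0); enqueue [2]
  #5 pop 4: in=⊤ → ⊤ (was ⊥); enqueue []
  #6 pop 5: in=⊥ → ⊤ (was 3); enqueue [3,4]
  #7 pop 0: in=⊤ → ⊤ (no change)
  #8 pop 1: in=⊤ → ⊤ (was 4); enqueue [0]
  #9 pop 2: in=⊤ → ⊤ (no change)
  #10 pop 3: in=⊤ → ⊤ (no change)
  #11 pop 4: in=⊤ → ⊤ (no change)
  #12 pop 0: in=⊤ → ⊤ (no change)

Fixpoint:
  val[0] = ⊤
  val[1] = ⊤
  val[2] = ⊤
  val[3] = ⊤
  val[4] = ⊤
  val[5] = ⊤

12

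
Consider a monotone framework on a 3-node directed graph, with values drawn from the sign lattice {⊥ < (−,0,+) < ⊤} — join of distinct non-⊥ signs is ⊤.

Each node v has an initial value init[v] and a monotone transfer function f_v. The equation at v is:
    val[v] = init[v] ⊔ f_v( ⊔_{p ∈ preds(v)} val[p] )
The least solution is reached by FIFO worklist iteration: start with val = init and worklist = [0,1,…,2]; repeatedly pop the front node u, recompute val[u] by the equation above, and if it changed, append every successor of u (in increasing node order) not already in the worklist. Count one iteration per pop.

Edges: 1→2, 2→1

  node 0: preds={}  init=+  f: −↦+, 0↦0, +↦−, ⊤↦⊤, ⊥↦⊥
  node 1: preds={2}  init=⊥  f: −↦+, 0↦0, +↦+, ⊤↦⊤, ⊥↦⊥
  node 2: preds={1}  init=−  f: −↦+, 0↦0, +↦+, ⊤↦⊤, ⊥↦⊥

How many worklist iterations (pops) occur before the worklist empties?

5

Worklist (5 pops):
  #1 pop 0: in=⊥ → + (no change)
  #2 pop 1: in=− → + (was ⊥); enqueue []
  #3 pop 2: in=+ → ⊤ (was −); enqueue [1]
  #4 pop 1: in=⊤ → ⊤ (was +); enqueue [2]
  #5 pop 2: in=⊤ → ⊤ (no change)

Fixpoint:
  val[0] = +
  val[1] = ⊤
  val[2] = ⊤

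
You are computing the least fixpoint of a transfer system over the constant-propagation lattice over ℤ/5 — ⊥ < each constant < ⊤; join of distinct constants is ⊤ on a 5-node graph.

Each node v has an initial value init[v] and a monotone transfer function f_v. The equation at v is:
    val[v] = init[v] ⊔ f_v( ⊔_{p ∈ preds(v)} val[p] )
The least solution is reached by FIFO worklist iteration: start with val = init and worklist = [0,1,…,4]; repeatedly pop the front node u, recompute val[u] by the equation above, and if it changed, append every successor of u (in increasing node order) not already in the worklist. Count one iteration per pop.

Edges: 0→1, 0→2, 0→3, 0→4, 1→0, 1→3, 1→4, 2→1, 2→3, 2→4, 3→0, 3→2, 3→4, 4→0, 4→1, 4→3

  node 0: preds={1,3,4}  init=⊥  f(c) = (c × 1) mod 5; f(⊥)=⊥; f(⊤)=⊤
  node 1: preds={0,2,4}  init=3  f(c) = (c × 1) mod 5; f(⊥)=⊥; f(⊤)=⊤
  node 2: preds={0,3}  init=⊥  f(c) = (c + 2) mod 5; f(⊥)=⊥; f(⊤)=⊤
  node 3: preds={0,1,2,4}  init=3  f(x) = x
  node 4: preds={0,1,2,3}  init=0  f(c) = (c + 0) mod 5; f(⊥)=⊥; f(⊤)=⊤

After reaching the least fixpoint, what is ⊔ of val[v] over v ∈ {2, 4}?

Worklist (9 pops):
  #1 pop 0: in=⊤ → ⊤ (was ⊥); enqueue []
  #2 pop 1: in=⊤ → ⊤ (was 3); enqueue [0]
  #3 pop 2: in=⊤ → ⊤ (was ⊥); enqueue [1]
  #4 pop 3: in=⊤ → ⊤ (was 3); enqueue [2]
  #5 pop 4: in=⊤ → ⊤ (was 0); enqueue [3]
  #6 pop 0: in=⊤ → ⊤ (no change)
  #7 pop 1: in=⊤ → ⊤ (no change)
  #8 pop 2: in=⊤ → ⊤ (no change)
  #9 pop 3: in=⊤ → ⊤ (no change)

Fixpoint:
  val[0] = ⊤
  val[1] = ⊤
  val[2] = ⊤
  val[3] = ⊤
  val[4] = ⊤

⊤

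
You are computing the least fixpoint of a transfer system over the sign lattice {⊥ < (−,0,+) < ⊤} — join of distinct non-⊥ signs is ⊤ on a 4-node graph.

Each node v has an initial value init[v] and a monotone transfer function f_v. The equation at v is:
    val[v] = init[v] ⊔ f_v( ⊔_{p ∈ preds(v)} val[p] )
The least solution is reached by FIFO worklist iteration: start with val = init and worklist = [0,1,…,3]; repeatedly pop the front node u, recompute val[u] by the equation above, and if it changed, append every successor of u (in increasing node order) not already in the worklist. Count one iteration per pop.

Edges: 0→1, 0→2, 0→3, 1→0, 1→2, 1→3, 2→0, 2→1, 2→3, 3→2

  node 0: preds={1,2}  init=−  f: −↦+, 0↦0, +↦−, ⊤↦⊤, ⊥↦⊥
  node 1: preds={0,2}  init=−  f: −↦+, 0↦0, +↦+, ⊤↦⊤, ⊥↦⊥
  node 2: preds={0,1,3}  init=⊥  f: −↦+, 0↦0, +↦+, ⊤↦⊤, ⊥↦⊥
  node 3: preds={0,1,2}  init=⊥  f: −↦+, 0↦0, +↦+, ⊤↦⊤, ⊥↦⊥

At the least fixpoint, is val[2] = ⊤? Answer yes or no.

Iteration log — 7 steps:
  step 1. node 0  ⊔preds=−  new=⊤  old=−  +wl: 
  step 2. node 1  ⊔preds=⊤  new=⊤  old=−  +wl: 0
  step 3. node 2  ⊔preds=⊤  new=⊤  old=⊥  +wl: 1
  step 4. node 3  ⊔preds=⊤  new=⊤  old=⊥  +wl: 2
  step 5. node 0  ⊔preds=⊤  new=⊤  stable
  step 6. node 1  ⊔preds=⊤  new=⊤  stable
  step 7. node 2  ⊔preds=⊤  new=⊤  stable

Least fixpoint reached:
  node 0: ⊤
  node 1: ⊤
  node 2: ⊤
  node 3: ⊤

yes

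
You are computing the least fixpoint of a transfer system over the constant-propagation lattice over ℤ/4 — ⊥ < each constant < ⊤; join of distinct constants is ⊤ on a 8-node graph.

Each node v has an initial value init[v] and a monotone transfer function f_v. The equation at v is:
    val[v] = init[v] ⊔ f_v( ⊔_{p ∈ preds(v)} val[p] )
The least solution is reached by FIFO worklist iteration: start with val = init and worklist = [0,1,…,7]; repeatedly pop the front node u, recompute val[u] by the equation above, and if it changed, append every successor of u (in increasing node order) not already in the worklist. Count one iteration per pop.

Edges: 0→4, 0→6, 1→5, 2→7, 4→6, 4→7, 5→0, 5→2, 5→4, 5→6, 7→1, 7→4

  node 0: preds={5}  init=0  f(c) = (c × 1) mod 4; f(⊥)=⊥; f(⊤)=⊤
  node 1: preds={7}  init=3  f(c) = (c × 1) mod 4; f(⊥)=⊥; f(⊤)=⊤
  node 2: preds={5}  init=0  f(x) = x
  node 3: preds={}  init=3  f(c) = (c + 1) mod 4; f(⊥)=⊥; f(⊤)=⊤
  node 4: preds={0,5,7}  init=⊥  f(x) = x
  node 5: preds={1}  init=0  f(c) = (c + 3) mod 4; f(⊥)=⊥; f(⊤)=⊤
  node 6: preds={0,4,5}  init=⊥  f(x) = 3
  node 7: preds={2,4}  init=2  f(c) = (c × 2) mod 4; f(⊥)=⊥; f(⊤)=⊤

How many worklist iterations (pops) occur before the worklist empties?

Trace (14 dequeues):
  [1] u=0 | in 0 | out 0 | ==
  [2] u=1 | in 2 | out ⊤ | prev 3 | push {}
  [3] u=2 | in 0 | out 0 | ==
  [4] u=3 | in ⊥ | out 3 | ==
  [5] u=4 | in ⊤ | out ⊤ | prev ⊥ | push {}
  [6] u=5 | in ⊤ | out ⊤ | prev 0 | push {0,2,4}
  [7] u=6 | in ⊤ | out 3 | prev ⊥ | push {}
  [8] u=7 | in ⊤ | out ⊤ | prev 2 | push {1}
  [9] u=0 | in ⊤ | out ⊤ | prev 0 | push {6}
  [10] u=2 | in ⊤ | out ⊤ | prev 0 | push {7}
  [11] u=4 | in ⊤ | out ⊤ | ==
  [12] u=1 | in ⊤ | out ⊤ | ==
  [13] u=6 | in ⊤ | out 3 | ==
  [14] u=7 | in ⊤ | out ⊤ | ==

Converged values:
  [0] ⊤
  [1] ⊤
  [2] ⊤
  [3] 3
  [4] ⊤
  [5] ⊤
  [6] 3
  [7] ⊤

14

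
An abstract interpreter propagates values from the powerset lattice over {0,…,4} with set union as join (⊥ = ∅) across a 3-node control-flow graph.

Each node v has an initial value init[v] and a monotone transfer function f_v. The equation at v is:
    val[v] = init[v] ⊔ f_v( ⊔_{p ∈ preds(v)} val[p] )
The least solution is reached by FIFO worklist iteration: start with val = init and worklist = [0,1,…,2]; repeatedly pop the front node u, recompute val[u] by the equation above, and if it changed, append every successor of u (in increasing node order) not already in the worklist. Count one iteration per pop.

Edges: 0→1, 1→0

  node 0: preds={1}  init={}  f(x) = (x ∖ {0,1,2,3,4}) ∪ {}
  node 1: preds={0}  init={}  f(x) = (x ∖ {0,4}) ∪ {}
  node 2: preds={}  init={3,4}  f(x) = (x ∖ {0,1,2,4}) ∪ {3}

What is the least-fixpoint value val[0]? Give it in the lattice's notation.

Worklist (3 pops):
  #1 pop 0: in={} → {} (no change)
  #2 pop 1: in={} → {} (no change)
  #3 pop 2: in={} → {3,4} (no change)

Fixpoint:
  val[0] = {}
  val[1] = {}
  val[2] = {3,4}

{}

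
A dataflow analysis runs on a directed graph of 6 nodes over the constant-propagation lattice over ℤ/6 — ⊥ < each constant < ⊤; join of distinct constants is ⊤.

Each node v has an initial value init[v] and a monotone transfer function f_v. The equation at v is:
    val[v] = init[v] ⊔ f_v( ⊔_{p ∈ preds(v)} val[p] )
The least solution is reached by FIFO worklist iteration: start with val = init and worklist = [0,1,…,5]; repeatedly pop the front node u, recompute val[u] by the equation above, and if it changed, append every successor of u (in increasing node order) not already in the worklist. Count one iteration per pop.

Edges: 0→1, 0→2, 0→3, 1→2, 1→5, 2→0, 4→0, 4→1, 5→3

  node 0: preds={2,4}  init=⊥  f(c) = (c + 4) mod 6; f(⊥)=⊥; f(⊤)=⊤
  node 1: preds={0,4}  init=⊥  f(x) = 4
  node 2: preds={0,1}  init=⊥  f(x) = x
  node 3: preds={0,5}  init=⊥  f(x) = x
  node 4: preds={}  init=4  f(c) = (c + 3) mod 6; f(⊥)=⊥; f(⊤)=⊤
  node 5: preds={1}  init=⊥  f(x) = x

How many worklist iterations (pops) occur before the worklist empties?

Worklist (10 pops):
  #1 pop 0: in=4 → 2 (was ⊥); enqueue []
  #2 pop 1: in=⊤ → 4 (was ⊥); enqueue []
  #3 pop 2: in=⊤ → ⊤ (was ⊥); enqueue [0]
  #4 pop 3: in=2 → 2 (was ⊥); enqueue []
  #5 pop 4: in=⊥ → 4 (no change)
  #6 pop 5: in=4 → 4 (was ⊥); enqueue [3]
  #7 pop 0: in=⊤ → ⊤ (was 2); enqueue [1,2]
  #8 pop 3: in=⊤ → ⊤ (was 2); enqueue []
  #9 pop 1: in=⊤ → 4 (no change)
  #10 pop 2: in=⊤ → ⊤ (no change)

Fixpoint:
  val[0] = ⊤
  val[1] = 4
  val[2] = ⊤
  val[3] = ⊤
  val[4] = 4
  val[5] = 4

10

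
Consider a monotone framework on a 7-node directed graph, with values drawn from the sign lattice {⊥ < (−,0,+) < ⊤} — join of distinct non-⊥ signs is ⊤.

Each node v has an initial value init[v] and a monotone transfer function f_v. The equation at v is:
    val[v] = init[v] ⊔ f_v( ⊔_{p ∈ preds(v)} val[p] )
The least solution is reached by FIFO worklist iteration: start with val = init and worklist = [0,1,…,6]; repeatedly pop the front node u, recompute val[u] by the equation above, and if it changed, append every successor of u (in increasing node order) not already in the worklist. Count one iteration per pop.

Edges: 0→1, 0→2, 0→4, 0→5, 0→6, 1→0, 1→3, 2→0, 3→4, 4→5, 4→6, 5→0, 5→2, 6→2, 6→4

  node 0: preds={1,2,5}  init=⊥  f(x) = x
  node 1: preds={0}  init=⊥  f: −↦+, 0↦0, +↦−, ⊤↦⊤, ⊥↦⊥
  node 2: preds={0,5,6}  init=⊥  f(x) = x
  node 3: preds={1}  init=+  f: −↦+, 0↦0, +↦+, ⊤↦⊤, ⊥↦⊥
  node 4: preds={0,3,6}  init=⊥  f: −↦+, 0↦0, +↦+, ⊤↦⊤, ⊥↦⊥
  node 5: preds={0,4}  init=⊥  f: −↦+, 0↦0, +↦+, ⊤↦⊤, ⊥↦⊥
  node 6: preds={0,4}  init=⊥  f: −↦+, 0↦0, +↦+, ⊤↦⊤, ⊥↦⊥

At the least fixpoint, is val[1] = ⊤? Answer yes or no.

Trace (24 dequeues):
  [1] u=0 | in ⊥ | out ⊥ | ==
  [2] u=1 | in ⊥ | out ⊥ | ==
  [3] u=2 | in ⊥ | out ⊥ | ==
  [4] u=3 | in ⊥ | out + | ==
  [5] u=4 | in + | out + | prev ⊥ | push {}
  [6] u=5 | in + | out + | prev ⊥ | push {0,2}
  [7] u=6 | in + | out + | prev ⊥ | push {4}
  [8] u=0 | in + | out + | prev ⊥ | push {1,5,6}
  [9] u=2 | in + | out + | prev ⊥ | push {0}
  [10] u=4 | in + | out + | ==
  [11] u=1 | in + | out − | prev ⊥ | push {3}
  [12] u=5 | in + | out + | ==
  [13] u=6 | in + | out + | ==
  [14] u=0 | in ⊤ | out ⊤ | prev + | push {1,2,4,5,6}
  [15] u=3 | in − | out + | ==
  [16] u=1 | in ⊤ | out ⊤ | prev − | push {0,3}
  [17] u=2 | in ⊤ | out ⊤ | prev + | push {}
  [18] u=4 | in ⊤ | out ⊤ | prev + | push {}
  [19] u=5 | in ⊤ | out ⊤ | prev + | push {2}
  [20] u=6 | in ⊤ | out ⊤ | prev + | push {4}
  [21] u=0 | in ⊤ | out ⊤ | ==
  [22] u=3 | in ⊤ | out ⊤ | prev + | push {}
  [23] u=2 | in ⊤ | out ⊤ | ==
  [24] u=4 | in ⊤ | out ⊤ | ==

Converged values:
  [0] ⊤
  [1] ⊤
  [2] ⊤
  [3] ⊤
  [4] ⊤
  [5] ⊤
  [6] ⊤

yes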